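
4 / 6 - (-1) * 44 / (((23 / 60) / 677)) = 5361886 / 69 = 77708.49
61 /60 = 1.02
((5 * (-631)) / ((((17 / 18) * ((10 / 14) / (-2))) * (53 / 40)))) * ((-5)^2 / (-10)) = -17648.39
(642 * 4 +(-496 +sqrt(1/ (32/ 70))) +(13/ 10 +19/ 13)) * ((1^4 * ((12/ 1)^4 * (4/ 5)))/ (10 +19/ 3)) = 62208 * sqrt(35)/ 245 +33557359104/ 15925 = 2108714.66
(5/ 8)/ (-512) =-0.00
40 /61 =0.66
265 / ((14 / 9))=2385 / 14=170.36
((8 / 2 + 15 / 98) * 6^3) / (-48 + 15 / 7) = -14652 / 749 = -19.56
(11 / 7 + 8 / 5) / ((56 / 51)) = 5661 / 1960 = 2.89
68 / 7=9.71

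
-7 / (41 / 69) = -483 / 41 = -11.78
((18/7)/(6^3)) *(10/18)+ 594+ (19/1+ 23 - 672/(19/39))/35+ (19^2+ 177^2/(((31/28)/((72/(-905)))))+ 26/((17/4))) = -9100134460387/6850694340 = -1328.35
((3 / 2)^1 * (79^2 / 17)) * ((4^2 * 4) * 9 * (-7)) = -37745568 / 17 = -2220327.53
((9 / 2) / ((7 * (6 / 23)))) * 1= 69 / 28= 2.46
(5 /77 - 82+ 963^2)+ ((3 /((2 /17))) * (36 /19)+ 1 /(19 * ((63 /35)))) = 12210225343 /13167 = 927335.41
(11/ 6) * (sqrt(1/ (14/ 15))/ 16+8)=11 * sqrt(210)/ 1344+44/ 3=14.79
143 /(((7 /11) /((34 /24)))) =26741 /84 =318.35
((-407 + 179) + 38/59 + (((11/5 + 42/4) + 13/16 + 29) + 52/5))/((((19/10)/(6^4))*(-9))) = 14820714/1121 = 13220.98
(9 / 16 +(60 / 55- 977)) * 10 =-858305 / 88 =-9753.47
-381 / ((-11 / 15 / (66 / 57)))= 11430 / 19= 601.58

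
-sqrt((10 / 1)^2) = -10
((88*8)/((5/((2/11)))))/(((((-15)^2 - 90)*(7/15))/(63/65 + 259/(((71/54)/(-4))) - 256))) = -616105856/1453725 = -423.81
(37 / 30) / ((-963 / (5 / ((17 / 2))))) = -37 / 49113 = -0.00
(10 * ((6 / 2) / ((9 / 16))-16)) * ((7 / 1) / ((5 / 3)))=-448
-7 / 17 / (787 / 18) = -126 / 13379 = -0.01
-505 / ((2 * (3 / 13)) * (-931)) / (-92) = -6565 / 513912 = -0.01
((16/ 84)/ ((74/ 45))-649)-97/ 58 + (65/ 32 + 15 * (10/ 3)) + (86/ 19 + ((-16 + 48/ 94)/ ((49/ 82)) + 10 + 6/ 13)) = -609.46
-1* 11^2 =-121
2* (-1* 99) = -198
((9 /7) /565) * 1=9 /3955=0.00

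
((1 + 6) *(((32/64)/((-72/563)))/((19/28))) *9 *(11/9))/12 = -303457/8208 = -36.97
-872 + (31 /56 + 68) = -44993 /56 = -803.45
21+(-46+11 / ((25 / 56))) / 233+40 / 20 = 133441 / 5825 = 22.91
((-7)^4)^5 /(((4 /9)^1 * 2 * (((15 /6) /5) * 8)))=718130396678508009 /32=22441574896203375.28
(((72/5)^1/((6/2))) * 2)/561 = 16/935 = 0.02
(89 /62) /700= 89 /43400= 0.00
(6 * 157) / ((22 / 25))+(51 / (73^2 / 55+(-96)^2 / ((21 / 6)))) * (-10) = 12374106975 / 11561693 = 1070.27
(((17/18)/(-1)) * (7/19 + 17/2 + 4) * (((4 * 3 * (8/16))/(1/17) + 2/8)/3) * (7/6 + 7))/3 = -55533611/49248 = -1127.63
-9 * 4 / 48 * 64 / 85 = -48 / 85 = -0.56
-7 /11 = -0.64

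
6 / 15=2 / 5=0.40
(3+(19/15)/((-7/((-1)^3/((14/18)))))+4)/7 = 1772/1715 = 1.03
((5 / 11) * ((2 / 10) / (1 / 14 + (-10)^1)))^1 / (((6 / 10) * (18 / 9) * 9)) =-35 / 41283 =-0.00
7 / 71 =0.10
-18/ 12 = -3/ 2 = -1.50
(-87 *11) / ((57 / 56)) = -17864 / 19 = -940.21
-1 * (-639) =639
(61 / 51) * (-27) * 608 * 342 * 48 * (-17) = 5479529472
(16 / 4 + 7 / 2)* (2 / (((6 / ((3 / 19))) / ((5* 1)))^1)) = 75 / 38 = 1.97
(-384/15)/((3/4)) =-512/15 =-34.13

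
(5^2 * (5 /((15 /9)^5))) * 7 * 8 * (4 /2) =27216 /25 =1088.64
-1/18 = -0.06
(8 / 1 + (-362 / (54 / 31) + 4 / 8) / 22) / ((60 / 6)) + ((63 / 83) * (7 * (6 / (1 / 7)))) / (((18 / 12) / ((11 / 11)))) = 146553887 / 986040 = 148.63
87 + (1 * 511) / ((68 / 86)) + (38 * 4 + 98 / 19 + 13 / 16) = 891.24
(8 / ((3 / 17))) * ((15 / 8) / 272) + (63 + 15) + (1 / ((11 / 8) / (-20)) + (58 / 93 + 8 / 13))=13832255 / 212784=65.01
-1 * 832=-832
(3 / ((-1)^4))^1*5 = 15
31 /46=0.67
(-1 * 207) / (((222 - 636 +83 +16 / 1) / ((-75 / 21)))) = -115 / 49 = -2.35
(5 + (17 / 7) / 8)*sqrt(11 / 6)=99*sqrt(66) / 112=7.18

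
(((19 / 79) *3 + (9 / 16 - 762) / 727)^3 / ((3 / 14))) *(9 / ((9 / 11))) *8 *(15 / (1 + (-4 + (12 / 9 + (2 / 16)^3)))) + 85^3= 297551770385195296067095 / 484412380794041509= 614253.03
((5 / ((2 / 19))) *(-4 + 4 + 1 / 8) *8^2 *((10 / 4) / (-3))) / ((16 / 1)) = -475 / 24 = -19.79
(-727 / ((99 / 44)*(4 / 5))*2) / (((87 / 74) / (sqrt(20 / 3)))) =-1075960*sqrt(15) / 2349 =-1774.02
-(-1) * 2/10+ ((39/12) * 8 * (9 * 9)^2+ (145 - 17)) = 853571/5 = 170714.20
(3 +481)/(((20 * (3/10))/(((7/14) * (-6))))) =-242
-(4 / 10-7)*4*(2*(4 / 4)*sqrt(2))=264*sqrt(2) / 5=74.67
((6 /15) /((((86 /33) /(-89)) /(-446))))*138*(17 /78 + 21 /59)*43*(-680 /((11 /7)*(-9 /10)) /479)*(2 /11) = 45907965503680 /12123969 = 3786545.93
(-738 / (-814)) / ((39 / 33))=369 / 481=0.77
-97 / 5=-19.40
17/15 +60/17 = 1189/255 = 4.66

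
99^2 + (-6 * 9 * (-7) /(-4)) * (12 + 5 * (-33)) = 48519 /2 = 24259.50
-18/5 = -3.60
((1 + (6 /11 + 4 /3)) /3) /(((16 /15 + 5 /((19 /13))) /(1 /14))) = 9025 /590898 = 0.02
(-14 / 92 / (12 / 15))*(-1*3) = 105 / 184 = 0.57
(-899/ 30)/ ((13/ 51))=-15283/ 130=-117.56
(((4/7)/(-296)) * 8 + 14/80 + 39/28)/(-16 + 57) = 16083/424760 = 0.04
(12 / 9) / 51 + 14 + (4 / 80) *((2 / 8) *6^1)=86299 / 6120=14.10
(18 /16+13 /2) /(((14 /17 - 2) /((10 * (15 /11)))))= -15555 /176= -88.38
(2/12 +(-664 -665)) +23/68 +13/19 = -5146595/3876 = -1327.81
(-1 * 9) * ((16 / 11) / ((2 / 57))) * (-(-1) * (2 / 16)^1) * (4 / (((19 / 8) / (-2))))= 1728 / 11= 157.09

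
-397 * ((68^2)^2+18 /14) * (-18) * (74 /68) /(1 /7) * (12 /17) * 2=474875429036184 /289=1643167574519.67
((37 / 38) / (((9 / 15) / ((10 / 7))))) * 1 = 925 / 399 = 2.32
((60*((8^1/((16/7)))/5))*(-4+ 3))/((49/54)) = -324/7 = -46.29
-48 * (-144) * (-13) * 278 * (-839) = 20958193152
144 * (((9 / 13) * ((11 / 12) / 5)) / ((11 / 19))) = 2052 / 65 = 31.57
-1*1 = -1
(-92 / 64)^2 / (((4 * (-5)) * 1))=-529 / 5120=-0.10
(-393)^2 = 154449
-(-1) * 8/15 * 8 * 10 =128/3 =42.67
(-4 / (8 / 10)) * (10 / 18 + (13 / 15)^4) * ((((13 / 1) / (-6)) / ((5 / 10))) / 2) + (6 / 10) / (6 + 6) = 12.18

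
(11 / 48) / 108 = 11 / 5184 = 0.00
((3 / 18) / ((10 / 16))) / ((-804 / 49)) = -49 / 3015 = -0.02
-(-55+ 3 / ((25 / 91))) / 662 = 551 / 8275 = 0.07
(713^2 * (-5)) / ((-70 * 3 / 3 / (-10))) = -2541845 / 7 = -363120.71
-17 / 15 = -1.13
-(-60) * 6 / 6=60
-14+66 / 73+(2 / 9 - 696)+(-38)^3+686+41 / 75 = -901639321 / 16425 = -54894.33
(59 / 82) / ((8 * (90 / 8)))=59 / 7380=0.01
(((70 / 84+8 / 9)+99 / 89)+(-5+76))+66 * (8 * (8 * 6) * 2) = 81320459 / 1602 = 50761.83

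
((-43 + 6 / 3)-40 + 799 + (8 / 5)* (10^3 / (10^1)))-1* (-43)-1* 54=867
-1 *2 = -2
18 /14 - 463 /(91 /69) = -31830 /91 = -349.78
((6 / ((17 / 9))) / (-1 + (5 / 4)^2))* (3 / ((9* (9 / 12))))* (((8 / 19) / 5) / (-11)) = -1024 / 53295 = -0.02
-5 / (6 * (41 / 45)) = -0.91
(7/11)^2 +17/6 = 2351/726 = 3.24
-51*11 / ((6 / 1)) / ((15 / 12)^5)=-95744 / 3125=-30.64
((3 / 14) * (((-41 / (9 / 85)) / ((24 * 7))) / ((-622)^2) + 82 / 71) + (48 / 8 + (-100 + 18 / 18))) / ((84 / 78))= -233704321610383 / 2713474382976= -86.13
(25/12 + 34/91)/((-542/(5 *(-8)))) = 0.18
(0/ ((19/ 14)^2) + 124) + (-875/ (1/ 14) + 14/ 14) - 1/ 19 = -230376/ 19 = -12125.05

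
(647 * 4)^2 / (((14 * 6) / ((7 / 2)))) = 837218 / 3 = 279072.67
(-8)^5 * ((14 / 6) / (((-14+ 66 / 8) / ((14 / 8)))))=1605632 / 69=23270.03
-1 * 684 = -684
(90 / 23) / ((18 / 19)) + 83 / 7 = 15.99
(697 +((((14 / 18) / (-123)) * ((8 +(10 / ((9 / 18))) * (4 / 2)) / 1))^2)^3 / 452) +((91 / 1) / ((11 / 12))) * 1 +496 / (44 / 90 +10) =156170054013725129360767 / 185131933649569724697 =843.56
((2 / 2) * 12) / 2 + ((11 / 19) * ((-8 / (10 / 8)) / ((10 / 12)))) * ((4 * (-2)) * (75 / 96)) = 642 / 19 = 33.79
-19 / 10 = -1.90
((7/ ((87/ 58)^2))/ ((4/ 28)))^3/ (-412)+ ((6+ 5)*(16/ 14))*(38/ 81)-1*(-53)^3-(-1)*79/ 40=3129682094831/ 21024360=148859.80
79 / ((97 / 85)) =6715 / 97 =69.23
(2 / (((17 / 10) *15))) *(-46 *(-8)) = 1472 / 51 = 28.86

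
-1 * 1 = -1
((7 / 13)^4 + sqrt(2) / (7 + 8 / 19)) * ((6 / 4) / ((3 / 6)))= 7203 / 28561 + 19 * sqrt(2) / 47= 0.82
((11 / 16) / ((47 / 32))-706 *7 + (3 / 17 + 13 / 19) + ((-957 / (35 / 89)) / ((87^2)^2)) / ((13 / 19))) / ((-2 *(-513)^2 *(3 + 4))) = 22472712507067231 / 16758390293677640790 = 0.00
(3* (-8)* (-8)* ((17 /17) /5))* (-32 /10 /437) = -0.28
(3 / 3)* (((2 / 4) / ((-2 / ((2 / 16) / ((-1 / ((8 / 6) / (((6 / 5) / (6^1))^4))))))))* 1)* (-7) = -4375 / 24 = -182.29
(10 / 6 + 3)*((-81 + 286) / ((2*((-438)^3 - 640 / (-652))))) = -233905 / 41089531128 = -0.00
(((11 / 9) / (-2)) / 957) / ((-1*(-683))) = -1 / 1069578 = -0.00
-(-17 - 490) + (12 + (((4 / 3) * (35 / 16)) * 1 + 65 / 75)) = 31367 / 60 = 522.78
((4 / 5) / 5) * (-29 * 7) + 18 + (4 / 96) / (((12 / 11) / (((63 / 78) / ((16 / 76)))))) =-3577633 / 249600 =-14.33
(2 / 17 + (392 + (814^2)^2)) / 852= 3731784406669 / 7242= 515297487.80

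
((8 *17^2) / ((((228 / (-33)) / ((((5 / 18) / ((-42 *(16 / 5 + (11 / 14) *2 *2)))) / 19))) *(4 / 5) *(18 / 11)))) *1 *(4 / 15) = 874225 / 233694072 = 0.00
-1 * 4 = -4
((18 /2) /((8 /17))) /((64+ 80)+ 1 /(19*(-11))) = 31977 /240760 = 0.13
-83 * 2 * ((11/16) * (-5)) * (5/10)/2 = 4565/32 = 142.66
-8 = -8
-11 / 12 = -0.92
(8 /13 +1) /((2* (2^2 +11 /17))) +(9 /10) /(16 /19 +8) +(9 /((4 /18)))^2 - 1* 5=940623479 /575120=1635.53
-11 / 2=-5.50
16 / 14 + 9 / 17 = 199 / 119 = 1.67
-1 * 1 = -1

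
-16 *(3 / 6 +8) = -136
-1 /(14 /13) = -13 /14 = -0.93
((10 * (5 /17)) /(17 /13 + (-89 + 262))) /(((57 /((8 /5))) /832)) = 432640 /1097877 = 0.39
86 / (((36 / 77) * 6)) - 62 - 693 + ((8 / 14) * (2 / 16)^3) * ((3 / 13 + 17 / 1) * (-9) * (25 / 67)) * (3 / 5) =-17035276 / 23517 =-724.38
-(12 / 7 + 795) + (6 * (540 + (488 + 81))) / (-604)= -1707543 / 2114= -807.73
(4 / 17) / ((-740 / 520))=-104 / 629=-0.17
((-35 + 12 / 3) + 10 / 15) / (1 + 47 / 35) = -3185 / 246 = -12.95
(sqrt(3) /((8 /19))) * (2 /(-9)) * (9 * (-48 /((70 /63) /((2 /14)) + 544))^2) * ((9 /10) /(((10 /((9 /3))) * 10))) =-747954 * sqrt(3) /770661125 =-0.00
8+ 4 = 12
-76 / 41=-1.85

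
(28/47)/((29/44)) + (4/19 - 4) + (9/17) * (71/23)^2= 502892089/232891721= 2.16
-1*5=-5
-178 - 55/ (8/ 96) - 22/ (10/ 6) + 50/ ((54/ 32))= -110912/ 135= -821.57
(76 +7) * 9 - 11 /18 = 746.39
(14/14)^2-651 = -650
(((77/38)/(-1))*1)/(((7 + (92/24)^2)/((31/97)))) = -3906/130853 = -0.03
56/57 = 0.98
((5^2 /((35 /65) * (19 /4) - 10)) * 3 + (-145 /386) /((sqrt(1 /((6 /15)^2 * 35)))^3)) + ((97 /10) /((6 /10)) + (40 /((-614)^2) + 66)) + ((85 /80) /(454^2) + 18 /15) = 14692932450963581 /200478661442880 - 812 * sqrt(35) /965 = 68.31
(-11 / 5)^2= 121 / 25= 4.84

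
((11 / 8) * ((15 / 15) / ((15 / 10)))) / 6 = 11 / 72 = 0.15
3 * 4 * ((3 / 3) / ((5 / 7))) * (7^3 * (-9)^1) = -259308 / 5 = -51861.60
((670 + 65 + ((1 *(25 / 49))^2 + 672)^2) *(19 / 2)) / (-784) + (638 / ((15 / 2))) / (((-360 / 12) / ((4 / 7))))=-348722052294614 / 63556931025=-5486.77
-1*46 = -46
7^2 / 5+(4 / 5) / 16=197 / 20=9.85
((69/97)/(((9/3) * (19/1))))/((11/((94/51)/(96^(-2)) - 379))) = 6493475/344641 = 18.84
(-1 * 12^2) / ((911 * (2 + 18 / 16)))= -0.05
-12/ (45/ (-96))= 128/ 5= 25.60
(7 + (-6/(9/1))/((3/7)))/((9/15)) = 245/27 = 9.07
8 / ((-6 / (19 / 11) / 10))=-760 / 33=-23.03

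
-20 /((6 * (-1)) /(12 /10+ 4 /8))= 17 /3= 5.67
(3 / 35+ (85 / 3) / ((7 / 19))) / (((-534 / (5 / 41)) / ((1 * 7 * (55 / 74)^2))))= -6113525 / 89918658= -0.07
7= 7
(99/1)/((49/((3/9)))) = 33/49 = 0.67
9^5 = 59049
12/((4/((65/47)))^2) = 12675/8836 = 1.43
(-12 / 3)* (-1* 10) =40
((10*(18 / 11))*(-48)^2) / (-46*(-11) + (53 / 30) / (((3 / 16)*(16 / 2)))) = 18662400 / 251053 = 74.34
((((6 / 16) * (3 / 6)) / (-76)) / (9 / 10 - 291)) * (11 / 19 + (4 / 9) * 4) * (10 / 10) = 2015 / 100537056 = 0.00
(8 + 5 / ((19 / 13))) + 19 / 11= 2748 / 209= 13.15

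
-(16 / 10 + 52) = -268 / 5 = -53.60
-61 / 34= -1.79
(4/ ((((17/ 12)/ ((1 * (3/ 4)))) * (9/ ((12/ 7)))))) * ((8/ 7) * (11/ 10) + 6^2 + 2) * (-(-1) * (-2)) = -131904/ 4165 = -31.67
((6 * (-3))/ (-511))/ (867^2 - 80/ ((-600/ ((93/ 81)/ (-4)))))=14580/ 311131578149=0.00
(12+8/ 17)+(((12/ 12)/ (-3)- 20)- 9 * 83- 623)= -70271/ 51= -1377.86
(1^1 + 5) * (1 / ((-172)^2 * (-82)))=-3 / 1212944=-0.00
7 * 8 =56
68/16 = 4.25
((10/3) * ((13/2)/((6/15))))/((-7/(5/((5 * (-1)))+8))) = -325/6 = -54.17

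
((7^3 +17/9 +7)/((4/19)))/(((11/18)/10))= 27351.36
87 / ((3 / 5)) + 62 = 207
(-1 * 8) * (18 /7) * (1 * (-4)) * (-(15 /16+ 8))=-5148 /7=-735.43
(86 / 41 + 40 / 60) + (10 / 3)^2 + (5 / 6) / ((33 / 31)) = 39665 / 2706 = 14.66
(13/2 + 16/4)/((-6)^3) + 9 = 1289/144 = 8.95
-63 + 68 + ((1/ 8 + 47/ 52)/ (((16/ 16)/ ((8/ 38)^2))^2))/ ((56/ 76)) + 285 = 181010722/ 624169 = 290.00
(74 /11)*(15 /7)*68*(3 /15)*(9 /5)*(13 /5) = 1766232 /1925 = 917.52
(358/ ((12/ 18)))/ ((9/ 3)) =179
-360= -360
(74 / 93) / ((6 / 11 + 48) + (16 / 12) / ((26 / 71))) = 5291 / 347014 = 0.02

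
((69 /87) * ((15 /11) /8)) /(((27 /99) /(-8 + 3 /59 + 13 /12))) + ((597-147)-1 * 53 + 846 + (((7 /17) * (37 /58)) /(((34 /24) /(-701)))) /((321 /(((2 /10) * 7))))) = 31466947703231 /25396441440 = 1239.03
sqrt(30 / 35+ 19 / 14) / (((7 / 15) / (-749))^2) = 2576025*sqrt(434) / 14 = 3833247.87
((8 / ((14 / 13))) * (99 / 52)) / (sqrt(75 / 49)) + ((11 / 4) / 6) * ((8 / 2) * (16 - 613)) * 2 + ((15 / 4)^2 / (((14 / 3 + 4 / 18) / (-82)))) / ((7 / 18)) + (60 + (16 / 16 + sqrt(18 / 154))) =-3368921 / 1232 + 3 * sqrt(77) / 77 + 33 * sqrt(3) / 5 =-2722.74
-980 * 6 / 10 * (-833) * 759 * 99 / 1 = 36804362364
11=11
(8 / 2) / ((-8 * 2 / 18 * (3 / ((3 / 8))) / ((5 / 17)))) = -45 / 272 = -0.17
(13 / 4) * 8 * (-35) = -910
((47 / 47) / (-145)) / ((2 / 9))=-9 / 290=-0.03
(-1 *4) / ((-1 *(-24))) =-1 / 6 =-0.17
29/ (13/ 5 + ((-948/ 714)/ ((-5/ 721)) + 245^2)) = 493/ 1023724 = 0.00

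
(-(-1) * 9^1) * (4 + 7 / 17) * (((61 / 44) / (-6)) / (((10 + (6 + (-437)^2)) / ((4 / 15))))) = -183 / 14285678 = -0.00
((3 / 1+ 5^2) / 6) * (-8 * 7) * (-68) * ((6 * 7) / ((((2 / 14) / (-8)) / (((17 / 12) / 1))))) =-177635584 / 3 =-59211861.33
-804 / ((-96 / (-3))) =-201 / 8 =-25.12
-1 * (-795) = 795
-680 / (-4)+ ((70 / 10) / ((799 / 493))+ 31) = 9650 / 47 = 205.32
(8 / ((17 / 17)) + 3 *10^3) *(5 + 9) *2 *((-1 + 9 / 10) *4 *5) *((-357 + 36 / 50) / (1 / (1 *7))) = 10502564352 / 25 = 420102574.08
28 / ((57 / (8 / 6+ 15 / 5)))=364 / 171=2.13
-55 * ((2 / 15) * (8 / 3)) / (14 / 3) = -88 / 21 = -4.19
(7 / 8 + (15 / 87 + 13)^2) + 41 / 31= 36647497 / 208568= 175.71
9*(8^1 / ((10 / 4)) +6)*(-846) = -70048.80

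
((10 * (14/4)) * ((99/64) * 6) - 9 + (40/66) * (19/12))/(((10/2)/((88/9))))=1003633/1620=619.53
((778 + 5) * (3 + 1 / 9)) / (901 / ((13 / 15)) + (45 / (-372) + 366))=1308944 / 755219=1.73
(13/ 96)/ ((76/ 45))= 195/ 2432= 0.08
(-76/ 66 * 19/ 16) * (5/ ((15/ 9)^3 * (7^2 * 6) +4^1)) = -5415/ 1081168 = -0.01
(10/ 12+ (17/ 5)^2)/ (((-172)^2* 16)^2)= 1859/ 33608181350400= 0.00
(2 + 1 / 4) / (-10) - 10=-409 / 40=-10.22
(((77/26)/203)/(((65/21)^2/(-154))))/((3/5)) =-124509/318565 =-0.39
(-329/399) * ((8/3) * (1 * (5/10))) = -188/171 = -1.10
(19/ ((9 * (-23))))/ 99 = -19/ 20493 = -0.00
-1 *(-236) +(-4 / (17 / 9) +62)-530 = -3980 / 17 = -234.12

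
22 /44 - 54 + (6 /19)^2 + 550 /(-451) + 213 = 4688371 /29602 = 158.38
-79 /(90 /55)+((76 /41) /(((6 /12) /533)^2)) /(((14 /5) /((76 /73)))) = 7203498661 /9198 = 783159.24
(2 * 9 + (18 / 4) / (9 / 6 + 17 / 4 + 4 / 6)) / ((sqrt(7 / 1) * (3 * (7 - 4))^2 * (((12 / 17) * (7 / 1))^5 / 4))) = 7099285 * sqrt(7) / 158495791608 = 0.00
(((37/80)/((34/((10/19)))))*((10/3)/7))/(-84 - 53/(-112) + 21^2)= 0.00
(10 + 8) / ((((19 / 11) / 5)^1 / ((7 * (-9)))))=-62370 / 19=-3282.63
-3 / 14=-0.21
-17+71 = 54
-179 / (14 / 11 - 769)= 1969 / 8445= 0.23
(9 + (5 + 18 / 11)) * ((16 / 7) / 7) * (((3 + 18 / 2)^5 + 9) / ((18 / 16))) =608720384 / 539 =1129351.36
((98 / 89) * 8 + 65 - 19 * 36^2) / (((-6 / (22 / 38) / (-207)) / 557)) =-923723203821 / 3382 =-273129273.75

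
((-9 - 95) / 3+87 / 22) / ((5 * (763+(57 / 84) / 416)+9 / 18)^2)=-137507528704 / 65181062613332193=-0.00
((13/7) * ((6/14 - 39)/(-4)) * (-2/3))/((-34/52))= 15210/833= 18.26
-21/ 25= -0.84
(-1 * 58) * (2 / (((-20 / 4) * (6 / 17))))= 986 / 15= 65.73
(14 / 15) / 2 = 7 / 15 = 0.47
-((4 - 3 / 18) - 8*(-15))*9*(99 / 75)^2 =-2427381 / 1250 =-1941.90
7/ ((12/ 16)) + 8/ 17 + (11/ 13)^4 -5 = 7744136/ 1456611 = 5.32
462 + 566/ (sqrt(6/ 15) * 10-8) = 820/ 3-283 * sqrt(10)/ 6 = 124.18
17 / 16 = 1.06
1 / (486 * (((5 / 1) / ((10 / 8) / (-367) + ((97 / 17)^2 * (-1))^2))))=129960566903 / 297939452040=0.44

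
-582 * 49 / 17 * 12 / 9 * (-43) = 1635032 / 17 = 96178.35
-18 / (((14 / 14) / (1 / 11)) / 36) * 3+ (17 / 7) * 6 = -12486 / 77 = -162.16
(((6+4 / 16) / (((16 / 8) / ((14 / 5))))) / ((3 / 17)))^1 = 595 / 12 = 49.58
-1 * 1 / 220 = -0.00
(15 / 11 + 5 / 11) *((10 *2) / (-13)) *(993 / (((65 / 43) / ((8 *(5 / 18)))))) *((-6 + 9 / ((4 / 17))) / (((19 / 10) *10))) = -244807600 / 35321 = -6930.94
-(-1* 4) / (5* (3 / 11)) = 44 / 15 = 2.93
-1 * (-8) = 8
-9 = -9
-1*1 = -1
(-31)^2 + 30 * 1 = 991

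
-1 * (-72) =72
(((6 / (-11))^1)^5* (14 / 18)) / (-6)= 1008 / 161051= 0.01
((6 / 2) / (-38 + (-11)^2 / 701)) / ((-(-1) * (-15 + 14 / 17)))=11917 / 2130199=0.01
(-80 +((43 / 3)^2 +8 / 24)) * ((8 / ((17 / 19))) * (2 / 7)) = 344128 / 1071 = 321.31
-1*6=-6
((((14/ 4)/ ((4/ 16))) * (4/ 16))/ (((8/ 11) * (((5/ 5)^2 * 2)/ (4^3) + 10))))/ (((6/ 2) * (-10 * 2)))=-77/ 9630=-0.01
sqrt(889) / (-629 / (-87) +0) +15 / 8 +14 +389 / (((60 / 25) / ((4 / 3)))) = 87 * sqrt(889) / 629 +16703 / 72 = 236.11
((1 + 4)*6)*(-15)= -450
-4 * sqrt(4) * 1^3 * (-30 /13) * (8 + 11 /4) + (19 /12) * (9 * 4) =3321 /13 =255.46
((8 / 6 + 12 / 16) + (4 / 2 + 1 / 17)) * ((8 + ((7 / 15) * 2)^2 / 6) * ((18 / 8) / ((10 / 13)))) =98.69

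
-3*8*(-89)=2136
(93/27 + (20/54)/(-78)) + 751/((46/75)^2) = 4455931027/2228148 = 1999.84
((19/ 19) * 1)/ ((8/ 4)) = 1/ 2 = 0.50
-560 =-560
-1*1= -1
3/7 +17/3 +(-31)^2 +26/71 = 1442485/1491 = 967.46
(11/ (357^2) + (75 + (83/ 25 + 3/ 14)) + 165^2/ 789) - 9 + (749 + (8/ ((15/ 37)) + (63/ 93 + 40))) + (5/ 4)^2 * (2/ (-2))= 379014236141911/ 415636678800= 911.89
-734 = -734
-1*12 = -12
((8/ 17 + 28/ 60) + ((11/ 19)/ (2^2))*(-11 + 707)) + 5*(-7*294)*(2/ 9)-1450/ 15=-11054639/ 4845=-2281.66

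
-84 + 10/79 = -6626/79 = -83.87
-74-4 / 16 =-297 / 4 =-74.25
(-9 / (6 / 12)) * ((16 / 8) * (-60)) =2160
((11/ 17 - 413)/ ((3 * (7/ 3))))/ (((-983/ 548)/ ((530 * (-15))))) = -30539766000/ 116977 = -261074.96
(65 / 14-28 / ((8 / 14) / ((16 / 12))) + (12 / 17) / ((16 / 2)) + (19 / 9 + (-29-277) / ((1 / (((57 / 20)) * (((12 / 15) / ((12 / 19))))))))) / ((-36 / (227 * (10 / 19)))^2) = -3209573580047 / 250536888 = -12810.78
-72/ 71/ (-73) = 72/ 5183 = 0.01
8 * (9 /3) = 24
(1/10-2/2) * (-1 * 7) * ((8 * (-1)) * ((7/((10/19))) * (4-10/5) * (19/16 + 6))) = -192717/20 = -9635.85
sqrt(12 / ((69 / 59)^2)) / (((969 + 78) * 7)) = 118 * sqrt(3) / 505701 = 0.00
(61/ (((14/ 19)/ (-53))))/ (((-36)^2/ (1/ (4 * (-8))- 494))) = 971099443/ 580608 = 1672.56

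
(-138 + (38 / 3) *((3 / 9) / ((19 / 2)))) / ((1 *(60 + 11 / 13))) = -16094 / 7119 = -2.26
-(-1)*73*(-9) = -657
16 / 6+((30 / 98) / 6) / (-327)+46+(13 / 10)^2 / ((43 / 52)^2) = 51.14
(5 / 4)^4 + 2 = 1137 / 256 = 4.44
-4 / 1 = -4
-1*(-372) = 372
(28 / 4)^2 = 49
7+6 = 13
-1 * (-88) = 88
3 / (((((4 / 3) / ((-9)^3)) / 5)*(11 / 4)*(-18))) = 3645 / 22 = 165.68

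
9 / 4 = 2.25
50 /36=25 /18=1.39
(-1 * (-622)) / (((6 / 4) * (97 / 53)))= 65932 / 291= 226.57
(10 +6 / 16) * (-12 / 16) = -249 / 32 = -7.78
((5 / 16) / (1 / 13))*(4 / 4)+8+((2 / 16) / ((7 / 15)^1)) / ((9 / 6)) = 1371 / 112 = 12.24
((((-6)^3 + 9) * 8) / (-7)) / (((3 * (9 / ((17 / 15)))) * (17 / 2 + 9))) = 0.57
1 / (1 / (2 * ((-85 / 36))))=-85 / 18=-4.72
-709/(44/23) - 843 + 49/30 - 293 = -993287/660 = -1504.98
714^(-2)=1 / 509796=0.00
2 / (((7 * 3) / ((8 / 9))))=16 / 189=0.08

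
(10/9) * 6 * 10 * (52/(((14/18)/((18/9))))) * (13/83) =811200/581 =1396.21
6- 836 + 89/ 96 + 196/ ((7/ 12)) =-47335/ 96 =-493.07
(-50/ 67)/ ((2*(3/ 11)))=-1.37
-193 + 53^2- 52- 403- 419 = 1742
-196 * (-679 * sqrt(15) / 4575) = 133084 * sqrt(15) / 4575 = 112.66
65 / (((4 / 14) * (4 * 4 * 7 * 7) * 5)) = 13 / 224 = 0.06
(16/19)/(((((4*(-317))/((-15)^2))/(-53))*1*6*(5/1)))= 1590/6023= 0.26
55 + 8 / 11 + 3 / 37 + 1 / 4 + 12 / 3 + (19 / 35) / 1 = 3453057 / 56980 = 60.60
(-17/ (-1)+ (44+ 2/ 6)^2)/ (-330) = -811/ 135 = -6.01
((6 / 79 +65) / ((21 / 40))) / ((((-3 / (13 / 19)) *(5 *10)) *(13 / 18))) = -41128 / 52535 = -0.78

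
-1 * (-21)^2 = -441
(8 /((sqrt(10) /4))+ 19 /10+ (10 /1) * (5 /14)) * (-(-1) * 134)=25661 /35+ 2144 * sqrt(10) /5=2089.16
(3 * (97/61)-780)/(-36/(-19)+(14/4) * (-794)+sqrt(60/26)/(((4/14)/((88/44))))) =10863573 * sqrt(390)/200708617505+183700569/658061041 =0.28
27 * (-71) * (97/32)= -185949/32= -5810.91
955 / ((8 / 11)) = 10505 / 8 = 1313.12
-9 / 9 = -1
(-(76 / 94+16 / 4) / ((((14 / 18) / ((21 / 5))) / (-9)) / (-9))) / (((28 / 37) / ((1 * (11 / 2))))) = -15286.07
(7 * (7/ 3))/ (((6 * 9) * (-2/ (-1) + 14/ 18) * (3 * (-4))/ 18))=-49/ 300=-0.16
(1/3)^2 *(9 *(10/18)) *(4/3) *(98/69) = 1960/1863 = 1.05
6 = 6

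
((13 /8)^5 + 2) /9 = 436829 /294912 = 1.48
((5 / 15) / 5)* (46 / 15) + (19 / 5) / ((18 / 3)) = 377 / 450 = 0.84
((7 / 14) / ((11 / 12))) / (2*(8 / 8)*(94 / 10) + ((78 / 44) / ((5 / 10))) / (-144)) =1440 / 49567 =0.03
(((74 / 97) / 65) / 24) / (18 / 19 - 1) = -703 / 75660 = -0.01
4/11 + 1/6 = 35/66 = 0.53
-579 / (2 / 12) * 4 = -13896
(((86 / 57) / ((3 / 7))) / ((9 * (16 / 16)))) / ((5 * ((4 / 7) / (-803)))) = -1691921 / 15390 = -109.94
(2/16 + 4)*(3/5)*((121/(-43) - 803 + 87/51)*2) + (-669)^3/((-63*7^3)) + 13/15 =1040095936781/105307860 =9876.72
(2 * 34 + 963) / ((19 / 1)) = 1031 / 19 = 54.26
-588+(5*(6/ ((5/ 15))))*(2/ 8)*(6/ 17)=-9861/ 17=-580.06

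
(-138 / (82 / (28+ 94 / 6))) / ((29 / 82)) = -6026 / 29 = -207.79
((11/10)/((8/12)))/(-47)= -33/940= -0.04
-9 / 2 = -4.50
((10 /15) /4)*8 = 4 /3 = 1.33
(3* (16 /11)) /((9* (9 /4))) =64 /297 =0.22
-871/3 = -290.33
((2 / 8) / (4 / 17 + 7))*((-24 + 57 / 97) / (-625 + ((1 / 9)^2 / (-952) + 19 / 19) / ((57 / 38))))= 372132873 / 287200602053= 0.00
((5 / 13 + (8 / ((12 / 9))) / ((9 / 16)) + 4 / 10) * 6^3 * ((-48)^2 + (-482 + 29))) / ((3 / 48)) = 4761542016 / 65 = 73254492.55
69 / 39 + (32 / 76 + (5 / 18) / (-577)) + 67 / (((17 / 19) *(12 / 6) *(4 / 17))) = 1655310547 / 10261368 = 161.31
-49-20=-69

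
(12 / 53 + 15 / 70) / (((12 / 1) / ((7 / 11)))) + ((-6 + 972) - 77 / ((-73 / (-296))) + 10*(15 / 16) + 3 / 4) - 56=607.93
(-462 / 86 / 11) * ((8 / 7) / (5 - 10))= 24 / 215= 0.11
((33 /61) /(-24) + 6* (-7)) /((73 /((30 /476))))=-307605 /8478512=-0.04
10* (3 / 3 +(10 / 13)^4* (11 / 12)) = 1131830 / 85683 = 13.21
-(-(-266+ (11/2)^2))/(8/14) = -6601/16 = -412.56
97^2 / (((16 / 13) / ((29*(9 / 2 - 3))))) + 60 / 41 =436306659 / 1312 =332550.81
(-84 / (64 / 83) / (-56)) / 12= 83 / 512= 0.16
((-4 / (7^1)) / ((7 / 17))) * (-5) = 340 / 49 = 6.94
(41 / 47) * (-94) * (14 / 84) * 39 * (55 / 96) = -29315 / 96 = -305.36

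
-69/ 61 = -1.13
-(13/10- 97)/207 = 319/690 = 0.46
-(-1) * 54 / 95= 54 / 95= 0.57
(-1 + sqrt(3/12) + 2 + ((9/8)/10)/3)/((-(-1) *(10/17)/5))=2091/160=13.07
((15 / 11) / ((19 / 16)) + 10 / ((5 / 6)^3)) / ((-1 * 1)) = -96288 / 5225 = -18.43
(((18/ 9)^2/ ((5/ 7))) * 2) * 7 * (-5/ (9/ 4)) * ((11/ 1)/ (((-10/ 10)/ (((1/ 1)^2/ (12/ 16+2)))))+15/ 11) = 45472/ 99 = 459.31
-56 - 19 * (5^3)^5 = -579833984431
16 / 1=16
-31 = -31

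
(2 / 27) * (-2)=-4 / 27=-0.15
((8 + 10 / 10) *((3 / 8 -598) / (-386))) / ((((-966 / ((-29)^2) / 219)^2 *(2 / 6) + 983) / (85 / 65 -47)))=-144502935289038711 / 223101832123300520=-0.65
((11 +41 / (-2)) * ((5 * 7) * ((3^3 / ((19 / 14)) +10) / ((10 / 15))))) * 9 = -134190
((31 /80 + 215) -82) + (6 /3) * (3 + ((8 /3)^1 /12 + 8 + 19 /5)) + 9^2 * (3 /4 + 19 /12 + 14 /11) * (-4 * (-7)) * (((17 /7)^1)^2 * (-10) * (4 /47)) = -40889.10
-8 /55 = -0.15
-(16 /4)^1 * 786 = -3144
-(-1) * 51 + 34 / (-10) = 238 / 5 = 47.60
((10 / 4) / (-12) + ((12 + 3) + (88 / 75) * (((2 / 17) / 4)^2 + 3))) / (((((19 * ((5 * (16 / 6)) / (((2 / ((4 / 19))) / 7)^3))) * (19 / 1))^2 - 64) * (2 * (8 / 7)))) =1851757803 / 857008579174400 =0.00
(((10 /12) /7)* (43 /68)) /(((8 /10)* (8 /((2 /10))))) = 215 /91392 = 0.00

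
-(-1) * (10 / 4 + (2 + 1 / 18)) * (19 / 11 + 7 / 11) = 1066 / 99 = 10.77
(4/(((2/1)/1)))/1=2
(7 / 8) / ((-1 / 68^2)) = -4046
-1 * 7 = -7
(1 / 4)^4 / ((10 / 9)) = 9 / 2560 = 0.00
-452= -452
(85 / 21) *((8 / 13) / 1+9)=38.92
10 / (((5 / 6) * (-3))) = -4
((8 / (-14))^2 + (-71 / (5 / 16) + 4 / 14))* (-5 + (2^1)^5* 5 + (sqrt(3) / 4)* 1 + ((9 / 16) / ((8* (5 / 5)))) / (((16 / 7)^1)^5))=-577453827401971 / 16441671680 - 27757* sqrt(3) / 490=-35219.47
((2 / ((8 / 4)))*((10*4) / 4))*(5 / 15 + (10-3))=220 / 3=73.33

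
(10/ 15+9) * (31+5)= 348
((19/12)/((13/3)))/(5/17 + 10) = 323/9100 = 0.04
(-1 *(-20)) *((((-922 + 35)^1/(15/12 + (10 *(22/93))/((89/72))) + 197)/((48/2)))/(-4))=2910677/167592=17.37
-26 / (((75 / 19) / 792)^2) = -1046666.65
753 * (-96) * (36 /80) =-162648 /5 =-32529.60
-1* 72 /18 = -4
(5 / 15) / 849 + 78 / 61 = 198727 / 155367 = 1.28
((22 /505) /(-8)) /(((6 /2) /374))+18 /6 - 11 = -26297 /3030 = -8.68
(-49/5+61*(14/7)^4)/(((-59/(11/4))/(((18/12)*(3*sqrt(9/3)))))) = -478269*sqrt(3)/2360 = -351.01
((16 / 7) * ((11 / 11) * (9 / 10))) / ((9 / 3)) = 24 / 35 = 0.69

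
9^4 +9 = 6570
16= 16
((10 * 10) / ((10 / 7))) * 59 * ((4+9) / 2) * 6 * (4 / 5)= 128856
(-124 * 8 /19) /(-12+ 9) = 992 /57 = 17.40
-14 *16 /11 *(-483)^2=-52256736 /11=-4750612.36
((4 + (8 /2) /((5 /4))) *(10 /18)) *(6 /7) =3.43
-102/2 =-51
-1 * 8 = -8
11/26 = 0.42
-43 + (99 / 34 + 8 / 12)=-4021 / 102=-39.42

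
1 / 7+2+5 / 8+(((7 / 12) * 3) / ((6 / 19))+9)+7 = 1021 / 42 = 24.31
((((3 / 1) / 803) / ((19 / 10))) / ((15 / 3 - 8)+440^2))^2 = 900 / 8724399390963506041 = 0.00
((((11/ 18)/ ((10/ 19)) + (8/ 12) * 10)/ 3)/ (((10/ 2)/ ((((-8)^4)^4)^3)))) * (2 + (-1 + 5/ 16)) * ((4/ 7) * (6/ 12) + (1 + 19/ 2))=37067845685110756632578108468518693325397557248/ 225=164745980822714473922569400000000000000000000.00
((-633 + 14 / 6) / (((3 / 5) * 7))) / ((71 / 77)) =-104060 / 639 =-162.85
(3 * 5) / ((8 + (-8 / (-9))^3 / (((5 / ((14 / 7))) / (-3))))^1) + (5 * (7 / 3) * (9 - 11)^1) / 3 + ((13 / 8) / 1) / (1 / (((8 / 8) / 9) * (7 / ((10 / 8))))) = -609269 / 130440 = -4.67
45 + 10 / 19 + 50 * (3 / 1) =3715 / 19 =195.53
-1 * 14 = -14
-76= -76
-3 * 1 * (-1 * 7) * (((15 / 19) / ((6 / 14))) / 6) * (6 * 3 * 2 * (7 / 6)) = 5145 / 19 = 270.79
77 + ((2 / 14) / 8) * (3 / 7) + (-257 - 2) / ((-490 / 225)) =76807 / 392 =195.94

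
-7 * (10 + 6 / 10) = -371 / 5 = -74.20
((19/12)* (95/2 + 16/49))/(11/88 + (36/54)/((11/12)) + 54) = 979583/709569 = 1.38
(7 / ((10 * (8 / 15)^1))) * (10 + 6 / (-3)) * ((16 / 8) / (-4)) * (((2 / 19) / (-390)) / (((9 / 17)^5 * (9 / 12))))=9938999 / 218776545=0.05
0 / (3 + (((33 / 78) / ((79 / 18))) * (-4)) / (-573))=0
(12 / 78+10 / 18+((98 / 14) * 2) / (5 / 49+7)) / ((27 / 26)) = 18191 / 7047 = 2.58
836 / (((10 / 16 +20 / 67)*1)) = 40736 / 45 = 905.24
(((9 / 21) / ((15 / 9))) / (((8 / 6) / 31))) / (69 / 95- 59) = -15903 / 155008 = -0.10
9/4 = 2.25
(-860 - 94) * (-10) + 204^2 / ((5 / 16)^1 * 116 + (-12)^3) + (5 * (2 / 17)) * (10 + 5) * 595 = 99917466 / 6767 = 14765.40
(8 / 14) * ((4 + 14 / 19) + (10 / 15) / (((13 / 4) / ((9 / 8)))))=4908 / 1729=2.84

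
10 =10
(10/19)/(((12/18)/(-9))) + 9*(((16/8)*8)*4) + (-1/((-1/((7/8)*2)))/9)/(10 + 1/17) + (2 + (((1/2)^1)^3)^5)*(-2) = 14244293117/25214976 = 564.91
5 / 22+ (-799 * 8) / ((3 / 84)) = -3937467 / 22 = -178975.77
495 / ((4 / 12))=1485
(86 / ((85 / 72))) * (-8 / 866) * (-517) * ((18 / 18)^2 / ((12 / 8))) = 8536704 / 36805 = 231.94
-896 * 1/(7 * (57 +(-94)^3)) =128/830527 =0.00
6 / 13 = 0.46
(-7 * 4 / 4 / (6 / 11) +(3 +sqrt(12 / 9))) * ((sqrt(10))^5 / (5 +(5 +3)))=-2950 * sqrt(10) / 39 +200 * sqrt(30) / 39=-211.11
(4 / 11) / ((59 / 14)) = 56 / 649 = 0.09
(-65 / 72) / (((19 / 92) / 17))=-25415 / 342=-74.31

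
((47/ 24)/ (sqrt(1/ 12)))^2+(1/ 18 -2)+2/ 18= 707/ 16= 44.19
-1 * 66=-66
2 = 2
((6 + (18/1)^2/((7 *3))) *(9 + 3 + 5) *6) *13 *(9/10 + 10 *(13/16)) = 3590145/14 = 256438.93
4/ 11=0.36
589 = 589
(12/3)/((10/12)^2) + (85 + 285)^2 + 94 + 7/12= 41100103/300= 137000.34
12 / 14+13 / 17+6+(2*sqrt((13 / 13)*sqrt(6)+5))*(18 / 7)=907 / 119+36*sqrt(sqrt(6)+5) / 7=21.66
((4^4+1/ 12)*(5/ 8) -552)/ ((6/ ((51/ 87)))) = -639659/ 16704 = -38.29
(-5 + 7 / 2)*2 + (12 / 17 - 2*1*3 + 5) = -56 / 17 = -3.29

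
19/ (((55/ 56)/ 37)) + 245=960.78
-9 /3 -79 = -82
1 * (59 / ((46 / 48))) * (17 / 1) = 24072 / 23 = 1046.61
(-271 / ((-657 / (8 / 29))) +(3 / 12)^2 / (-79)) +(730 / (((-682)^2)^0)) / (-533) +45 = 561500431327 / 12836234736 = 43.74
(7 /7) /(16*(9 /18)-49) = -1 /41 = -0.02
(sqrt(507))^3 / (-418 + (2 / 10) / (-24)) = -790920* sqrt(3) / 50161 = -27.31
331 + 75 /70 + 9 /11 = 51265 /154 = 332.89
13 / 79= 0.16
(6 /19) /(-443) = -6 /8417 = -0.00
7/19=0.37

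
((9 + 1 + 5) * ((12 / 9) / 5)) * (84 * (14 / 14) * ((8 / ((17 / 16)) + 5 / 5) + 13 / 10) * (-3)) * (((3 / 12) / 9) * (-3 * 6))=421092 / 85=4954.02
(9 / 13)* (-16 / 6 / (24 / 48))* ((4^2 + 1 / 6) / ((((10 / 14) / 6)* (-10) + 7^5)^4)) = -18864657 / 25209735674878471585466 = -0.00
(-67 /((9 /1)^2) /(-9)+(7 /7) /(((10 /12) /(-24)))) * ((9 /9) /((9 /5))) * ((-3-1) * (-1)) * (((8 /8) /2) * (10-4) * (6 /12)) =-209282 /2187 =-95.69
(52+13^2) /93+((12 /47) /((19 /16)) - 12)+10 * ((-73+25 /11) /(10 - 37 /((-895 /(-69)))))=-633261787993 /5843908983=-108.36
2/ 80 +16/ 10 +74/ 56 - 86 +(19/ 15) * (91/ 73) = -4996021/ 61320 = -81.47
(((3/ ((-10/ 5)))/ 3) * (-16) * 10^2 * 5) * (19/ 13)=76000/ 13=5846.15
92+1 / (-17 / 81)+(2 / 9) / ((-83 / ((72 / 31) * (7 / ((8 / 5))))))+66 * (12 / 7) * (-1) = -7940889 / 306187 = -25.93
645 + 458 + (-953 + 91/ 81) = 12241/ 81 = 151.12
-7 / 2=-3.50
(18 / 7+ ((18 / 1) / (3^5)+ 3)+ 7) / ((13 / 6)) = 4780 / 819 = 5.84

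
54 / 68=27 / 34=0.79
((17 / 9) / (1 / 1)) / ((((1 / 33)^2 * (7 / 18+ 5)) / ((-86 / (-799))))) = 187308 / 4559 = 41.09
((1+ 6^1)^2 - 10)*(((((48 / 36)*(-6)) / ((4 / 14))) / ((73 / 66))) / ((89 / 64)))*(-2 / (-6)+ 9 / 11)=-817.53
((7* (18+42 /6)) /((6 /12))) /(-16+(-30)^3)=-175 /13508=-0.01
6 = 6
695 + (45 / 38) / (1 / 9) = 26815 / 38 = 705.66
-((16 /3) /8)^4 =-16 /81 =-0.20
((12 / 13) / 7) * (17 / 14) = 102 / 637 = 0.16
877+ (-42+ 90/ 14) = 5890/ 7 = 841.43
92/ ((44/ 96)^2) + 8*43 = 94616/ 121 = 781.95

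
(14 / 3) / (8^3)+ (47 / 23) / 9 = 12515 / 52992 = 0.24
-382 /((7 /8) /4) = -1746.29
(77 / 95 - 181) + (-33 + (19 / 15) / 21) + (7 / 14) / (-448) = -213.13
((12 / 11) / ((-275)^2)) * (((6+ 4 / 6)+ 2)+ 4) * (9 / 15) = 0.00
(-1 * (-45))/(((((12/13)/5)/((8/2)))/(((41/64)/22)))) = 39975/1408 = 28.39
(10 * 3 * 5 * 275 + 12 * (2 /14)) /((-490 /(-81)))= 11694861 /1715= 6819.16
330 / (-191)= -330 / 191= -1.73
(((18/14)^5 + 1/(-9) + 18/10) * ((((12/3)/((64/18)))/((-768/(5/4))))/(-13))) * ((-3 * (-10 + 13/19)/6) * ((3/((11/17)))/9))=3946340611/2244507353088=0.00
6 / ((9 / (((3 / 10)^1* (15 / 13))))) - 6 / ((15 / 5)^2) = -17 / 39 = -0.44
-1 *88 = -88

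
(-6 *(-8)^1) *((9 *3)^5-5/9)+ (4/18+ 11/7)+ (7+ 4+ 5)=43391094209/63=688747527.13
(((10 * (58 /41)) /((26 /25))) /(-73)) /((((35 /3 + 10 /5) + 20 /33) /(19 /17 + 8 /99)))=-14623250 /934633089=-0.02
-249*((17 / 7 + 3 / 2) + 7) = -38097 / 14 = -2721.21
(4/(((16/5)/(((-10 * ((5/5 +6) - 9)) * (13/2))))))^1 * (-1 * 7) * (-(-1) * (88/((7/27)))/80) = -19305/4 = -4826.25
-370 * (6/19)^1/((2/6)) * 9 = -59940/19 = -3154.74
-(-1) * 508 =508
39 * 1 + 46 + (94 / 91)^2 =86.07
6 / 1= 6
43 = 43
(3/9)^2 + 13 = 118/9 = 13.11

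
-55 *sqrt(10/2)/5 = -11 *sqrt(5) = -24.60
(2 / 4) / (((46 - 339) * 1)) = -1 / 586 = -0.00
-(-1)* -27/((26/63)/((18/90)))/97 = -1701/12610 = -0.13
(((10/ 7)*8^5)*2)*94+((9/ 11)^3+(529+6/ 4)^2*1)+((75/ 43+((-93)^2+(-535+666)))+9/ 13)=189386131633487/ 20832812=9090761.81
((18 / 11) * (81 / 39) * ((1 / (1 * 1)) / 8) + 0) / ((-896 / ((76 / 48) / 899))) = -1539 / 1842993152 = -0.00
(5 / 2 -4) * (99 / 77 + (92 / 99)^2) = -147457 / 45738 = -3.22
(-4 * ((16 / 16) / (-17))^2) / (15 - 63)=1 / 3468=0.00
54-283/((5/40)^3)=-144842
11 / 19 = 0.58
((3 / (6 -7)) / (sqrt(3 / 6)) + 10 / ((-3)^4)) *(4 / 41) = -0.40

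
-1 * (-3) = 3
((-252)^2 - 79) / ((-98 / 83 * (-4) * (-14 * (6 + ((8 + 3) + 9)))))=-5264275 / 142688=-36.89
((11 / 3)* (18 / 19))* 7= 462 / 19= 24.32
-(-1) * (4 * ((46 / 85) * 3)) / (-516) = -46 / 3655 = -0.01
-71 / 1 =-71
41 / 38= 1.08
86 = 86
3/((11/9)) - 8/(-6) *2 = 169/33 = 5.12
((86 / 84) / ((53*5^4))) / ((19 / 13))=559 / 26433750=0.00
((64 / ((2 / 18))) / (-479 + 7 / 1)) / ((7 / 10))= -720 / 413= -1.74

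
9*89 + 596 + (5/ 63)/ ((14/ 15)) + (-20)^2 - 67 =508645/ 294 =1730.09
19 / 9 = 2.11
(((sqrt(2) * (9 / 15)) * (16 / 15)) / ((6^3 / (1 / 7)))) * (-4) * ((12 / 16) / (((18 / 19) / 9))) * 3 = -19 * sqrt(2) / 525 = -0.05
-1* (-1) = 1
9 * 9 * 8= 648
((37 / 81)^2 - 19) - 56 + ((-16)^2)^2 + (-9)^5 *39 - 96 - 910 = -2238455.79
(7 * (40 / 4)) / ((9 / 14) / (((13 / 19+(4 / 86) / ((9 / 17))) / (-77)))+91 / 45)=-1.13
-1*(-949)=949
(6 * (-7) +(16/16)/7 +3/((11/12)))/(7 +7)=-2971/1078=-2.76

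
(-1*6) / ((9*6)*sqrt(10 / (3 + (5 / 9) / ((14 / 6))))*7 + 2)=102 / 3750671- 567*sqrt(3570) / 3750671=-0.01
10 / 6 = 5 / 3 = 1.67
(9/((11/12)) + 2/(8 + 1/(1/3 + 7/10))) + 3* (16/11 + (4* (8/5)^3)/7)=28666051/1337875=21.43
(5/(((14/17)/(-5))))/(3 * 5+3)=-425/252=-1.69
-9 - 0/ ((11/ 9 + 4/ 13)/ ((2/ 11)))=-9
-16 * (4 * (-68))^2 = -1183744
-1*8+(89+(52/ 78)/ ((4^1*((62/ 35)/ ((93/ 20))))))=1303/ 16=81.44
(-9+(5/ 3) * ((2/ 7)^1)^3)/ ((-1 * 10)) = 9221/ 10290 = 0.90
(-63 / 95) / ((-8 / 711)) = 44793 / 760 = 58.94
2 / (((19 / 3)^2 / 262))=4716 / 361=13.06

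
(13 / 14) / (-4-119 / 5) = -65 / 1946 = -0.03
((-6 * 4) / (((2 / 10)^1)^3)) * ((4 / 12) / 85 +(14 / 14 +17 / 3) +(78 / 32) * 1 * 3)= -1426275 / 34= -41949.26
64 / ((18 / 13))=416 / 9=46.22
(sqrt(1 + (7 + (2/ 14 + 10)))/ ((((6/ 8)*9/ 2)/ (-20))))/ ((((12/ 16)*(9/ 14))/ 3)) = -1280*sqrt(889)/ 243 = -157.06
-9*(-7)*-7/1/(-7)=63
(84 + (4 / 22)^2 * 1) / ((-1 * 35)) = -10168 / 4235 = -2.40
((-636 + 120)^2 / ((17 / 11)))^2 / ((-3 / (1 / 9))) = -317702339328 / 289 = -1099316053.04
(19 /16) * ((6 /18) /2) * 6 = 19 /16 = 1.19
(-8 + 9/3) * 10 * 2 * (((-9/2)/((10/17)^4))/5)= 751689/1000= 751.69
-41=-41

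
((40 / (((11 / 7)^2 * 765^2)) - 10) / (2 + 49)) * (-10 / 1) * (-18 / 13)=-566496232 / 208660023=-2.71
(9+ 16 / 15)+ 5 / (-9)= 428 / 45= 9.51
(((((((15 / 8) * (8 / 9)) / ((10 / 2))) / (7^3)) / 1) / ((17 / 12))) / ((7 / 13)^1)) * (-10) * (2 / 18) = -520 / 367353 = -0.00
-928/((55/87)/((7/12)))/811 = -47096/44605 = -1.06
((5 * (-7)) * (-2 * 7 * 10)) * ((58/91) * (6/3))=81200/13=6246.15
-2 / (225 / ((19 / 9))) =-0.02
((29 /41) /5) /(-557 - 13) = -0.00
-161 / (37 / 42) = -6762 / 37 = -182.76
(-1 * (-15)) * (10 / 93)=50 / 31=1.61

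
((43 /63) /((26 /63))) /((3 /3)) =43 /26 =1.65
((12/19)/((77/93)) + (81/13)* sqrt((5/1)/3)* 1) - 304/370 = -15916/270655 + 27* sqrt(15)/13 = 7.99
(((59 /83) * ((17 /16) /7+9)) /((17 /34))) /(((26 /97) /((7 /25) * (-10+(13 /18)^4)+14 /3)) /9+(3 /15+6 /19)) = 405921215127125 /16570041429544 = 24.50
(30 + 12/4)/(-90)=-11/30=-0.37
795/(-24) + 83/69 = -17621/552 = -31.92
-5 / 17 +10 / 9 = 125 / 153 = 0.82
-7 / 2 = -3.50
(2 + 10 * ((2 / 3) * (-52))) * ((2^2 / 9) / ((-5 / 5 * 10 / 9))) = 2068 / 15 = 137.87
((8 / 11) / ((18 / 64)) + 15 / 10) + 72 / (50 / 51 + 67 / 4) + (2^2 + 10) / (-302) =875977765 / 108141066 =8.10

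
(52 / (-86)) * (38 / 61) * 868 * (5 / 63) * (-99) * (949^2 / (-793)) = -466799510320 / 160003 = -2917442.24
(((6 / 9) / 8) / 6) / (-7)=-0.00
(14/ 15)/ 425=14/ 6375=0.00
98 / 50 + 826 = 20699 / 25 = 827.96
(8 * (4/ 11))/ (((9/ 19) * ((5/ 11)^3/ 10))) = 147136/ 225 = 653.94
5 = 5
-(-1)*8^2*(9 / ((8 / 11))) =792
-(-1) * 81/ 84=27/ 28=0.96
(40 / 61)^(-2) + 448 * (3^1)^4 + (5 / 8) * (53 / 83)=4819408243 / 132800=36290.72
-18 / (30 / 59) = -35.40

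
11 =11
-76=-76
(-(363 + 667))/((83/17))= -17510/83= -210.96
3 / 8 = 0.38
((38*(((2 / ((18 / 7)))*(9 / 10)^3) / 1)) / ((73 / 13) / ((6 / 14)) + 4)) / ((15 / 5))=140049 / 333500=0.42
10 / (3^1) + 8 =11.33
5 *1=5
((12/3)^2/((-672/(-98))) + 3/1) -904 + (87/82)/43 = -9505835/10578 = -898.64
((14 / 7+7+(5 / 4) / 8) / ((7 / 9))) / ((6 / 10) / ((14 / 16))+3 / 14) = 1465 / 112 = 13.08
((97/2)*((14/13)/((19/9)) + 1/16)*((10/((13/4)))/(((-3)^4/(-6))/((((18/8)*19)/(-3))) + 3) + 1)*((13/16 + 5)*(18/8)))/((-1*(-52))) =21251518443/1709793280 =12.43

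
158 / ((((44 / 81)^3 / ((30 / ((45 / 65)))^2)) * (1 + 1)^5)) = 19709079975 / 340736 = 57842.67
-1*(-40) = 40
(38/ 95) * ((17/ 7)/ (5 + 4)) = 34/ 315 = 0.11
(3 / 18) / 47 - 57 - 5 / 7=-113921 / 1974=-57.71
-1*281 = -281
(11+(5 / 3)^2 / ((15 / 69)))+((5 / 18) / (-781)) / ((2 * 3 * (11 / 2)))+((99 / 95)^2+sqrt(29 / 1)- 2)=28.25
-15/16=-0.94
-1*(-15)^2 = -225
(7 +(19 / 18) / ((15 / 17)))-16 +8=0.20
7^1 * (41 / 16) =17.94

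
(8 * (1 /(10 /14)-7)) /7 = -32 /5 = -6.40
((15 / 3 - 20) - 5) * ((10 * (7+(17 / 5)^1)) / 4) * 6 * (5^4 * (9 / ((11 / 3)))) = -52650000 / 11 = -4786363.64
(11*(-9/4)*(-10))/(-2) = -495/4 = -123.75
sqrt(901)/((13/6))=6*sqrt(901)/13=13.85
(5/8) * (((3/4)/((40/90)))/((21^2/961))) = 14415/6272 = 2.30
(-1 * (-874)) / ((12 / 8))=582.67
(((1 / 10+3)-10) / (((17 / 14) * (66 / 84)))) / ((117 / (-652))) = 1469608 / 36465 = 40.30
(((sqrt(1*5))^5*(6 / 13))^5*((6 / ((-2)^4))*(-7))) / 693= -79101562500*sqrt(5) / 4084223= -43307.25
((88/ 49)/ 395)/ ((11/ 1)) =8/ 19355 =0.00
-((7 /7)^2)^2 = -1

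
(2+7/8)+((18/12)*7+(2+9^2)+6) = 819/8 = 102.38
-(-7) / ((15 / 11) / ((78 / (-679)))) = -286 / 485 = -0.59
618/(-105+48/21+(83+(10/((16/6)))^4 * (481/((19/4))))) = 1753472/56762189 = 0.03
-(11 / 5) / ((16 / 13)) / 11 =-13 / 80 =-0.16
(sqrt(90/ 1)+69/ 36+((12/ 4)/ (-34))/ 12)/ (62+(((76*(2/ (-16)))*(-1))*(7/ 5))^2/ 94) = 915325/ 30624939+9400*sqrt(10)/ 200163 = 0.18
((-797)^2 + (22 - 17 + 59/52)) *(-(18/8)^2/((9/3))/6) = -297280683/1664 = -178654.26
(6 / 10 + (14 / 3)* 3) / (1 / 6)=438 / 5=87.60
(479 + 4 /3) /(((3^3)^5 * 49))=1441 /2109289329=0.00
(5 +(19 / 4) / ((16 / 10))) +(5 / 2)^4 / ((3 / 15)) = 6505 / 32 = 203.28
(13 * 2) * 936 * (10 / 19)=243360 / 19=12808.42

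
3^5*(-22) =-5346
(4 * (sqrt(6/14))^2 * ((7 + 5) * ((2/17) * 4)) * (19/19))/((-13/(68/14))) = -2304/637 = -3.62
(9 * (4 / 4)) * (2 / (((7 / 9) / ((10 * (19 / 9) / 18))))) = 190 / 7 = 27.14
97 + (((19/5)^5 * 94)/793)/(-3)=488381069/7434375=65.69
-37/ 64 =-0.58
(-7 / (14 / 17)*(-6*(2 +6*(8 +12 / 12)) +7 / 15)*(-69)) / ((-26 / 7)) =13775321 / 260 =52982.00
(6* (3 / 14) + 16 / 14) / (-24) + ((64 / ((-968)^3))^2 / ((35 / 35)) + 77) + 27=438250138525320461 / 4218047738313024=103.90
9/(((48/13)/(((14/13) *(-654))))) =-6867/4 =-1716.75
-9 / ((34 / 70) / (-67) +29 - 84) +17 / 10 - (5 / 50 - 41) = 27580821 / 644960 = 42.76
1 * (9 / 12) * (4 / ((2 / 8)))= 12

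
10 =10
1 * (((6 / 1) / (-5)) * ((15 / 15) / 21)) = -2 / 35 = -0.06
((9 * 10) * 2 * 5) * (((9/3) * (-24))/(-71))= 64800/71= 912.68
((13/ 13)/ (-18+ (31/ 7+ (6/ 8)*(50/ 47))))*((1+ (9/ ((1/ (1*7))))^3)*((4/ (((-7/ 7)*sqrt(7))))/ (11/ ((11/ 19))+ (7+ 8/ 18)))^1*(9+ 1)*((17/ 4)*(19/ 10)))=2009635776*sqrt(7)/ 58835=90371.32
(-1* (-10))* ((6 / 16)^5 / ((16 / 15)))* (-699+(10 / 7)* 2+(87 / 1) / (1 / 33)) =34682175 / 229376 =151.20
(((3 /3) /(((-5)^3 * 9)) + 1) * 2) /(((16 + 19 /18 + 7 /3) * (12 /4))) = 4496 /130875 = 0.03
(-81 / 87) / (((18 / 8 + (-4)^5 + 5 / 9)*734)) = 486 / 391268609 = 0.00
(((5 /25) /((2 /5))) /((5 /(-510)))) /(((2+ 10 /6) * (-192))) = 51 /704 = 0.07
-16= -16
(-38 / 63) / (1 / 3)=-38 / 21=-1.81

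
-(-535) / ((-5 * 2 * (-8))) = 107 / 16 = 6.69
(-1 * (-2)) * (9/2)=9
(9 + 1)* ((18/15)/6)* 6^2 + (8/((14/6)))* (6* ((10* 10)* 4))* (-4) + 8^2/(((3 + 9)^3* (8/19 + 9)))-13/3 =-1111233836/33831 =-32846.62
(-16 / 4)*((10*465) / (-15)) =1240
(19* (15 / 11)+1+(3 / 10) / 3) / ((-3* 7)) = -2971 / 2310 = -1.29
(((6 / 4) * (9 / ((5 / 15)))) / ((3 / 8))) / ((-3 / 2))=-72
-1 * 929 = -929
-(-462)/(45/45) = 462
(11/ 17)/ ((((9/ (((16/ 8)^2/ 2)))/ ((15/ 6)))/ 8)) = 440/ 153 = 2.88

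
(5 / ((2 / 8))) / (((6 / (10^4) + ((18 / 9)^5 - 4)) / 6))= 600000 / 140003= 4.29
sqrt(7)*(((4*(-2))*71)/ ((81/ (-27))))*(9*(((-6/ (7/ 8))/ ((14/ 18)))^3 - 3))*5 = -689902867800*sqrt(7)/ 117649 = -15514891.05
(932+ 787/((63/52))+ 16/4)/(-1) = -99892/63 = -1585.59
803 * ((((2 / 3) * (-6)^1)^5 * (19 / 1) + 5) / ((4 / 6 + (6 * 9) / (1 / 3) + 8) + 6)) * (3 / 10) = -2652309 / 100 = -26523.09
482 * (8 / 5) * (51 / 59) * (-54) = -35998.05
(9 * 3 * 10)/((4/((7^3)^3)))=5447736945/2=2723868472.50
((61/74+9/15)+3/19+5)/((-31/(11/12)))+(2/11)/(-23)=-134008079/661635480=-0.20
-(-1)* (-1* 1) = -1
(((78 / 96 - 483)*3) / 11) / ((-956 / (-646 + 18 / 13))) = -88.67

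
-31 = -31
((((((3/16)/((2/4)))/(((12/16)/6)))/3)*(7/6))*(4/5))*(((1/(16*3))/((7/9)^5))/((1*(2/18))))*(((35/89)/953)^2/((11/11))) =295245/2820018007688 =0.00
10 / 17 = 0.59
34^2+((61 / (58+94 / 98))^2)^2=80608020333750037 / 69661074235041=1157.15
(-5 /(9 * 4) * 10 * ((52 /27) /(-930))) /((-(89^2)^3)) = -65 /11231280194427639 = -0.00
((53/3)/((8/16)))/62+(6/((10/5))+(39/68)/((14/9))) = 3.94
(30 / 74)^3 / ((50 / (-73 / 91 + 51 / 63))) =45 / 4609423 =0.00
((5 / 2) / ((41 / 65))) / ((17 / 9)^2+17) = 26325 / 136612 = 0.19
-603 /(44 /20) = -3015 /11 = -274.09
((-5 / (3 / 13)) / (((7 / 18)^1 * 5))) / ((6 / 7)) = -13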